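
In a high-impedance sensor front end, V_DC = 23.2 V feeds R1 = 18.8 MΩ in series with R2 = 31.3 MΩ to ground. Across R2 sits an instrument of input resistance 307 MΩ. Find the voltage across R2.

R2 ‖ R_L = (31.3 × 307)/(31.3 + 307) = 28.40 MΩ.
Voltage divider with the loaded lower leg: V_out = 23.2 × 28.40/(18.8 + 28.40) = 23.2 × 0.6017 = 13.96 V.

V_out ≈ 14.0 V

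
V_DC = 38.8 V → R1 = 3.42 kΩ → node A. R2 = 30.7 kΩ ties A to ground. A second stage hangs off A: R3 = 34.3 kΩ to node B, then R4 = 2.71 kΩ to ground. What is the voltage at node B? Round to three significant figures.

Node A sees R2 in parallel with the series input of stage 2, R3 + R4 = 37.01 kΩ.
Effective lower resistance at A: R2 ‖ 37.01 = 16.78 kΩ.
First divider: V_A = V_DC · 16.78/(3.42 + 16.78) = 32.23 V.
Stage 2 is unloaded, so V_B = V_A · R4/(R3+R4) = 32.23 × 2.71/37.01 = 2.360 V.

V_B ≈ 2.36 V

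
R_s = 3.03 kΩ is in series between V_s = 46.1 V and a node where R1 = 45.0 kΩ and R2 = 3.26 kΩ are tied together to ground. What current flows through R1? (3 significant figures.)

I ≈ 0.513 mA

Parallel bank: R_p = 1/(1/45.0 + 1/3.26) = 3.040 kΩ.
V_A = 46.1 × 3.040/6.070 = 23.09 V.
I(R1) = V_A / R1 = 23.09/45.0 = 0.5130 mA.
(Check via current divider: I_total = 7.595 mA; share G_k/ΣG = 0.06755 → same result.)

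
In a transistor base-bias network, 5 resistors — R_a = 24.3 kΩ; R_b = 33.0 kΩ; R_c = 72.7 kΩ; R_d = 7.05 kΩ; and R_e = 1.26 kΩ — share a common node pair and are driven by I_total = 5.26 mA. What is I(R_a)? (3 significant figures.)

Total conductance ΣG = 1/24.3 + 1/33.0 + 1/72.7 + 1/7.05 + 1/1.26 = 1.021 (units of 1/kΩ).
By the current-divider rule, I = I_total · G_k/ΣG = 5.26 × 0.04032 = 0.2121 mA.

I ≈ 0.212 mA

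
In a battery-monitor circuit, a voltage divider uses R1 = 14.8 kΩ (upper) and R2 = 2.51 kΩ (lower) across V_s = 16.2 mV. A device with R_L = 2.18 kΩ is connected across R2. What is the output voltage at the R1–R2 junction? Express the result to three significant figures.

V_out ≈ 1.18 mV

R2 ‖ R_L = (2.51 × 2.18)/(2.51 + 2.18) = 1.167 kΩ.
Then V_out = V_s · R2'/(R1 + R2') = 16.2 × 1.167/15.97 = 1.184 mV.
(Unloaded it would be 2.35 mV; the load pulls it down.)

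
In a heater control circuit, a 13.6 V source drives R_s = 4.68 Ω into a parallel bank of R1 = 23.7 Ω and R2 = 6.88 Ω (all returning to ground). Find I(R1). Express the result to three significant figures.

I ≈ 0.306 A

Parallel bank: R_p = 1/(1/23.7 + 1/6.88) = 5.332 Ω.
Node voltage V_A = V_DC · R_p/(R_s + R_p) = 13.6 × 0.5326 = 7.243 V.
Branch current I = V_A/R1 = 7.243/23.7 = 0.3056 A.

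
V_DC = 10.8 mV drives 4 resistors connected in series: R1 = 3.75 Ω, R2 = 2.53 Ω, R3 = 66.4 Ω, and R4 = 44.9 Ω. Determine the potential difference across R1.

V ≈ 0.344 mV

Total series resistance ΣR = 3.75 + 2.53 + 66.4 + 44.9 = 117.6 Ω.
V = V_DC · R/ΣR = 10.8 × 0.03189 = 0.3444 mV.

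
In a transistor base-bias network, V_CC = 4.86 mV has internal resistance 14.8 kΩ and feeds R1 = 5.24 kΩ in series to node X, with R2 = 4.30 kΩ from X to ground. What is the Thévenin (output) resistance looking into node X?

R1' = 14.8 + 5.24 = 20.04 kΩ (source resistance + R1).
Looking into X with the source shorted: R_th = R1'·R2/(R1'+R2) = 20.04 × 4.30/24.34 = 3.540 kΩ.

R_th ≈ 3.54 kΩ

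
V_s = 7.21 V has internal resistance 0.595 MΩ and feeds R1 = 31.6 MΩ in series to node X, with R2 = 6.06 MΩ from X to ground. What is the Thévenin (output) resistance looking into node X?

R_th ≈ 5.10 MΩ

R1' = 0.595 + 31.6 = 32.20 MΩ (source resistance + R1).
With V_s suppressed (replaced by a short), R_th = R1' ‖ R2 = (32.20 × 6.06)/(32.20 + 6.06) = 5.100 MΩ.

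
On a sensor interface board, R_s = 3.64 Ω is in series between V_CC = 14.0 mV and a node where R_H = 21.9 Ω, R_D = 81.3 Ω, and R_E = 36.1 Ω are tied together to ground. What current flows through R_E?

I ≈ 0.296 mA

Equivalent of the parallel group: R_p = 11.67 Ω.
V_A = 14.0 × 11.67/15.31 = 10.67 mV.
I(R_E) = V_A / R_E = 10.67/36.1 = 0.2956 mA.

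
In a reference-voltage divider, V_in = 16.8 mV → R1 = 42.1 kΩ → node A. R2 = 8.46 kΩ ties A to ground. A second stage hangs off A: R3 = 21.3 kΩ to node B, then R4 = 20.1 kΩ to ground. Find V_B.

V_B ≈ 1.17 mV

Node A sees R2 in parallel with the series input of stage 2, R3 + R4 = 41.40 kΩ.
Effective lower resistance at A: R2 ‖ 41.40 = 7.025 kΩ.
V_A = 16.8 × 7.025/(42.1 + 7.025) = 2.402 mV.
V_B = V_A × 0.4855 = 1.166 mV.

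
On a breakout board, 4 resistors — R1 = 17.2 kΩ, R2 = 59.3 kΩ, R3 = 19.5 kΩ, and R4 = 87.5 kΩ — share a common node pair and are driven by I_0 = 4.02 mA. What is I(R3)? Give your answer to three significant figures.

I ≈ 1.50 mA

ΣG = 1/17.2 + 1/59.3 + 1/19.5 + 1/87.5 = 0.1377.
Current divider: I(R3) = I_0 · G_k/ΣG = 4.02 × (0.05128/0.1377) = 4.02 × 0.3724 = 1.497 mA.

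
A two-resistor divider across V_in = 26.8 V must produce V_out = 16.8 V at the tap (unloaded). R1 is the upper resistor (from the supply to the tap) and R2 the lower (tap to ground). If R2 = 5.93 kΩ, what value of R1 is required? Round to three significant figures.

R1 ≈ 3.53 kΩ

The divider ratio is R2/(R1+R2) = 16.8/26.8 = 0.6269.
R1 = R2·(1/k − 1) = 5.93 × 0.5952 = 3.530 kΩ.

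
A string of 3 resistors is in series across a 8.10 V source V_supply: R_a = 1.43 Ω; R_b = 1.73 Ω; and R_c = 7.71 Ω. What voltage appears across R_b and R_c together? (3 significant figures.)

V ≈ 7.03 V

Total series resistance ΣR = 1.43 + 1.73 + 7.71 = 10.87 Ω.
R_{R_b..R_c} = 1.73 + 7.71 = 9.440 Ω.
By the voltage-divider rule, V = 8.10 × 9.440/10.87 = 7.034 V.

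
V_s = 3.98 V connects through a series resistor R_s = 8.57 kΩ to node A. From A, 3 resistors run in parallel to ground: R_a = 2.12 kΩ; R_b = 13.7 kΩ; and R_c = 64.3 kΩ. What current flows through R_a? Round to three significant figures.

Parallel bank: R_p = 1/(1/2.12 + 1/13.7 + 1/64.3) = 1.785 kΩ.
V_A = 3.98 × 1.785/10.35 = 0.6861 V.
Branch current I = V_A/R_a = 0.6861/2.12 = 0.3236 mA.
(Equivalently: I_total = 0.3844 mA, then current-divider fraction G_k/ΣG = 0.8420.)

I ≈ 0.324 mA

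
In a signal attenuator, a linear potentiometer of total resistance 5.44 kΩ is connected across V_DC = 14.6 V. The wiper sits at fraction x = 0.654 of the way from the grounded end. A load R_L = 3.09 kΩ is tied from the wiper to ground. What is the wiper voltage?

The pot divides into 1.882 kΩ above the wiper and 3.558 kΩ below.
Lower segment in parallel with the load: 3.558 ‖ 3.09 = 1.654 kΩ.
V_out = 14.6 × 1.654/(1.882 + 1.654) = 6.828 V.
(Unloaded: V_out = x·V_DC = 9.55 V.)

V_out ≈ 6.83 V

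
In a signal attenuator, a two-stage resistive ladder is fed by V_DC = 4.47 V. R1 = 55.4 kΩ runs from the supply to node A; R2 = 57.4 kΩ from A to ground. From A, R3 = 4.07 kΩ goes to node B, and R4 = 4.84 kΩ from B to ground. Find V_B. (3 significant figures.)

The second stage (R3 + R4 = 8.910 kΩ) loads node A in parallel with R2.
R2 ‖ (R3+R4) = 7.713 kΩ.
So V_A = 4.47 × 0.1222 = 0.5463 V.
Then the unloaded second divider: V_B = V_A × R4/(R3+R4) = 0.5463 × 0.5432 = 0.2967 V.

V_B ≈ 0.297 V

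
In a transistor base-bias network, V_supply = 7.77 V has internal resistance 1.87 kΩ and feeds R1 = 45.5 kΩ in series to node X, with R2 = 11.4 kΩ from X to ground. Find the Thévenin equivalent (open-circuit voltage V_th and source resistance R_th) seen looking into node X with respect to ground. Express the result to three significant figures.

R1' = 1.87 + 45.5 = 47.37 kΩ (source resistance + R1).
V_th is the unloaded tap voltage: V_supply · R2/(R1'+R2) = 7.77 × 0.1940 = 1.507 V.
With V_supply suppressed (replaced by a short), R_th = R1' ‖ R2 = (47.37 × 11.4)/(47.37 + 11.4) = 9.189 kΩ.

V_th ≈ 1.51 V, R_th ≈ 9.19 kΩ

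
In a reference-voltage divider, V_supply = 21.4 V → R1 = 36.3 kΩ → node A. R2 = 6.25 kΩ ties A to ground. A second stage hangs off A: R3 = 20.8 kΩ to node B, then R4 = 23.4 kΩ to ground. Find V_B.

V_B ≈ 1.48 V

Node A sees R2 in parallel with the series input of stage 2, R3 + R4 = 44.20 kΩ.
Effective lower resistance at A: R2 ‖ 44.20 = 5.476 kΩ.
First divider: V_A = V_supply · 5.476/(36.3 + 5.476) = 2.805 V.
V_B = V_A × 0.5294 = 1.485 V.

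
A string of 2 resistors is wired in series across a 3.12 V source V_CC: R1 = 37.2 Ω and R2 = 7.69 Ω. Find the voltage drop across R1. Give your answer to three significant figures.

ΣR = 37.2 + 7.69 = 44.89 Ω.
Voltage divider: V = V_CC · (37.20 / 44.89) = 3.12 × 0.8287 = 2.586 V.

V ≈ 2.59 V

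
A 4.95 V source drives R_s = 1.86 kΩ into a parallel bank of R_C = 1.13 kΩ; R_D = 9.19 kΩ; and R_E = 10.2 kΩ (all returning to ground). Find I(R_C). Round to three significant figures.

Combine the parallel branches: R_p = (1/1.13 + 1/9.19 + 1/10.2)⁻¹ = 0.9159 kΩ.
Node voltage V_A = V_supply · R_p/(R_s + R_p) = 4.95 × 0.3299 = 1.633 V.
Branch current I = V_A/R_C = 1.633/1.13 = 1.445 mA.

I ≈ 1.45 mA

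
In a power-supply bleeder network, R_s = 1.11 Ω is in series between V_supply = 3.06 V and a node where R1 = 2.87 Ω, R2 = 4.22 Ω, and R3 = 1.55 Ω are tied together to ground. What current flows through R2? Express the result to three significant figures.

I ≈ 0.306 A

Combine the parallel branches: R_p = (1/2.87 + 1/4.22 + 1/1.55)⁻¹ = 0.8126 Ω.
V_A by voltage divider: V_A = 3.06 × 0.8126/(1.11 + 0.8126) = 1.293 V.
I(R2) = V_A / R2 = 1.293/4.22 = 0.3065 A.
(Check via current divider: I_total = 1.592 A; share G_k/ΣG = 0.1926 → same result.)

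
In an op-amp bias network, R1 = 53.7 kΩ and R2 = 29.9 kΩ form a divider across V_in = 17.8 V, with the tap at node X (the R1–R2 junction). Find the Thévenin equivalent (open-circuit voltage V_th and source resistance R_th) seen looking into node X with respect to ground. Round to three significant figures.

V_th ≈ 6.37 V, R_th ≈ 19.2 kΩ

Open-circuit (no load on X): V_th = V_in · R2/(R1 + R2) = 17.8 × 29.9/(53.70 + 29.9) = 6.366 V.
With V_in suppressed (replaced by a short), R_th = R1 ‖ R2 = (53.70 × 29.9)/(53.70 + 29.9) = 19.21 kΩ.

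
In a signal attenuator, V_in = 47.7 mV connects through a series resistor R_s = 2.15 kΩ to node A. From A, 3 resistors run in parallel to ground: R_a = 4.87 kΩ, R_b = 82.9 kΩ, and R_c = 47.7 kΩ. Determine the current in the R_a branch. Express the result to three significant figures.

Combine the parallel branches: R_p = (1/4.87 + 1/82.9 + 1/47.7)⁻¹ = 4.195 kΩ.
V_A by voltage divider: V_A = 47.7 × 4.195/(2.15 + 4.195) = 31.54 mV.
Branch current I = V_A/R_a = 31.54/4.87 = 6.476 µA.

I ≈ 6.48 µA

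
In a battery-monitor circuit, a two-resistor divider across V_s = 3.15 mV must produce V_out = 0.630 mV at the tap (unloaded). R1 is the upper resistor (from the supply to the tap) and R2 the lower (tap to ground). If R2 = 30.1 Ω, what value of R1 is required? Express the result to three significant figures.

R1 ≈ 120 Ω

Required fraction k = V_out/V_s = 0.2000.
So R1 = R2 · (V_s/V_out − 1) = 30.1 × (3.15/0.630 − 1) = 30.1 × 4.000 = 120.4 Ω.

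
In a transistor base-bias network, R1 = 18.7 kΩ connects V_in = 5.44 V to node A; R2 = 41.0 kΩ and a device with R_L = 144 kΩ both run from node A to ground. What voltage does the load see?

First combine the lower leg with the load: R2 ‖ R_L = 31.91 kΩ.
Then V_out = V_in · R2'/(R1 + R2') = 5.44 × 31.91/50.61 = 3.430 V.

V_out ≈ 3.43 V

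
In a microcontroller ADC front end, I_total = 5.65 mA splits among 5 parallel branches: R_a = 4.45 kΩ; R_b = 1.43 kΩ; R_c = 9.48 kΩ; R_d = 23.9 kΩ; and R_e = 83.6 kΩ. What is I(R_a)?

Total conductance ΣG = 1/4.45 + 1/1.43 + 1/9.48 + 1/23.9 + 1/83.6 = 1.083 (units of 1/kΩ).
Current divider: I(R_a) = I_total · G_k/ΣG = 5.65 × (0.2247/1.083) = 5.65 × 0.2074 = 1.172 mA.

I ≈ 1.17 mA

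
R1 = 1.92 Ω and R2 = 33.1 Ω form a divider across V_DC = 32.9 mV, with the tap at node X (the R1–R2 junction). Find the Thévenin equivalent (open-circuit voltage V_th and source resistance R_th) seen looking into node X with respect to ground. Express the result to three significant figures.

Open-circuit (no load on X): V_th = V_DC · R2/(R1 + R2) = 32.9 × 33.1/(1.920 + 33.1) = 31.10 mV.
With V_DC suppressed (replaced by a short), R_th = R1 ‖ R2 = (1.920 × 33.1)/(1.920 + 33.1) = 1.815 Ω.

V_th ≈ 31.1 mV, R_th ≈ 1.81 Ω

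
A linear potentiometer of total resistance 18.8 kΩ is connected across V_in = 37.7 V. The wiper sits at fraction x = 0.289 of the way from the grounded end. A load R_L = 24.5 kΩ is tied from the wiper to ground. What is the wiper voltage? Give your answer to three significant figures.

The pot divides into 13.37 kΩ above the wiper and 5.433 kΩ below.
R_L loads the lower segment: effective lower R = 4.447 kΩ.
Then V_out = V_in · 4.447/(13.37 + 4.447) = 9.411 V.

V_out ≈ 9.41 V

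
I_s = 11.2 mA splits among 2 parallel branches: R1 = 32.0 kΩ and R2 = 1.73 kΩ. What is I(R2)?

Two-branch current divider: I_k = I_s · R_other/(R_1 + R_2).
I(R2) = 11.2 × 32.0/(32.0 + 1.73) = 11.2 × 0.9487 = 10.63 mA.

I ≈ 10.6 mA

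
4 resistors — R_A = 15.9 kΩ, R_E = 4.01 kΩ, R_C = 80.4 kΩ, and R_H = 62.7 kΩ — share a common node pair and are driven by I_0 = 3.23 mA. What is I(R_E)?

ΣG = 1/15.9 + 1/4.01 + 1/80.4 + 1/62.7 = 0.3407.
Current divider: I(R_E) = I_0 · G_k/ΣG = 3.23 × (0.2494/0.3407) = 3.23 × 0.7320 = 2.365 mA.

I ≈ 2.36 mA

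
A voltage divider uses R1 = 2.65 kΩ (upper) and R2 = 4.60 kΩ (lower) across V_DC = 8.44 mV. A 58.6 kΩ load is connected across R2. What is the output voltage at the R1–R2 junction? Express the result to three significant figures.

V_out ≈ 5.21 mV

R2 ‖ R_L = (4.60 × 58.6)/(4.60 + 58.6) = 4.265 kΩ.
Voltage divider with the loaded lower leg: V_out = 8.44 × 4.265/(2.65 + 4.265) = 8.44 × 0.6168 = 5.206 mV.
(Unloaded it would be 5.36 mV; the load pulls it down.)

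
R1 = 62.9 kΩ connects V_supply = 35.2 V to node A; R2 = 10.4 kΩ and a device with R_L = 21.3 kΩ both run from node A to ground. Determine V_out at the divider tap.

V_out ≈ 3.52 V

R2 ‖ R_L = (10.4 × 21.3)/(10.4 + 21.3) = 6.988 kΩ.
Voltage divider with the loaded lower leg: V_out = 35.2 × 6.988/(62.9 + 6.988) = 35.2 × 0.09999 = 3.520 V.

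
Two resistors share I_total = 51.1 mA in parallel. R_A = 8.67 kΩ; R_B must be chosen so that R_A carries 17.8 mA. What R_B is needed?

Two-branch current divider: I_A = I_total · R_B/(R_A + R_B).
17.8/51.1 = R_B/(R_A + R_B) → R_B = R_A · (0.3483)/(1 − 0.3483) = 8.67 × 0.5345 = 4.634 kΩ.

R_B ≈ 4.63 kΩ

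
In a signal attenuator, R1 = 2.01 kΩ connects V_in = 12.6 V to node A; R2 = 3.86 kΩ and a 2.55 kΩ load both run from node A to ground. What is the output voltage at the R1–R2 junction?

First combine the lower leg with the load: R2 ‖ R_L = 1.536 kΩ.
Now apply the divider: V_out = 12.6 × 0.4331 = 5.457 V.
(Unloaded it would be 8.29 V; the load pulls it down.)

V_out ≈ 5.46 V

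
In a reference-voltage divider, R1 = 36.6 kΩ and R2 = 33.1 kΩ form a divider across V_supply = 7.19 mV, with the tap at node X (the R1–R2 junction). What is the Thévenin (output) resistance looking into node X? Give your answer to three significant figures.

R_th ≈ 17.4 kΩ

Looking into X with the source shorted: R_th = R1·R2/(R1+R2) = 36.60 × 33.1/69.70 = 17.38 kΩ.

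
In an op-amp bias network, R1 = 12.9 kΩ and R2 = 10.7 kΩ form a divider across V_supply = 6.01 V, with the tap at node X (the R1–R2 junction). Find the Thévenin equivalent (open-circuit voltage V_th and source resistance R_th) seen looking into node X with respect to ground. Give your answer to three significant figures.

V_th ≈ 2.72 V, R_th ≈ 5.85 kΩ

V_th is the unloaded tap voltage: V_supply · R2/(R1+R2) = 6.01 × 0.4534 = 2.725 V.
Looking into X with the source shorted: R_th = R1·R2/(R1+R2) = 12.90 × 10.7/23.60 = 5.849 kΩ.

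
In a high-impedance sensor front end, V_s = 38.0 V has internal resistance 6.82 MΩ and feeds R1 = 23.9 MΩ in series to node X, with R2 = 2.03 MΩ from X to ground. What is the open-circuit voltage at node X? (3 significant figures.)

V_th ≈ 2.36 V

R1' = 6.82 + 23.9 = 30.72 MΩ (source resistance + R1).
With X open, the divider is unloaded: V_th = 38.0 × 2.03/32.75 = 2.355 V.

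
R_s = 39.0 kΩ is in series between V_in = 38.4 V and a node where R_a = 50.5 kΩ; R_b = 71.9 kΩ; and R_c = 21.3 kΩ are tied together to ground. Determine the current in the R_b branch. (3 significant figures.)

I ≈ 0.129 mA

Parallel bank: R_p = 1/(1/50.5 + 1/71.9 + 1/21.3) = 12.40 kΩ.
Node voltage V_A = V_in · R_p/(R_s + R_p) = 38.4 × 0.2412 = 9.263 V.
I(R_b) = V_A / R_b = 9.263/71.9 = 0.1288 mA.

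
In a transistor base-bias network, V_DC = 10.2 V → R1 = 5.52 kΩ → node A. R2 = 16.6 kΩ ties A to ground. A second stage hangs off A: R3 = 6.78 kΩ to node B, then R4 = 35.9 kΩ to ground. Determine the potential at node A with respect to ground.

V_A ≈ 6.98 V

Node A sees R2 in parallel with the series input of stage 2, R3 + R4 = 42.68 kΩ.
R2 ‖ (R3+R4) = 11.95 kΩ.
V_A = 10.2 × 11.95/(5.52 + 11.95) = 6.977 V.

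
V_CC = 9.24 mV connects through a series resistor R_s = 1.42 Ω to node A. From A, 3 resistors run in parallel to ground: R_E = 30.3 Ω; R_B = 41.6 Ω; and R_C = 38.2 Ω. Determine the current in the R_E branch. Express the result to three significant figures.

I ≈ 0.273 mA

Parallel bank: R_p = 1/(1/30.3 + 1/41.6 + 1/38.2) = 12.02 Ω.
Node voltage V_A = V_CC · R_p/(R_s + R_p) = 9.24 × 0.8943 = 8.263 mV.
I(R_E) = V_A / R_E = 8.263/30.3 = 0.2727 mA.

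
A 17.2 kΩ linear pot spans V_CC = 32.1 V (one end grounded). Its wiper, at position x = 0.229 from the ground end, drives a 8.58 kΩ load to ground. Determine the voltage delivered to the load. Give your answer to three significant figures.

Split the track: R_lower = x·R_p = 3.939 kΩ, R_upper = (1−x)·R_p = 13.26 kΩ.
R_L loads the lower segment: effective lower R = 2.700 kΩ.
V_out = 32.1 × 2.700/(13.26 + 2.700) = 5.429 V.

V_out ≈ 5.43 V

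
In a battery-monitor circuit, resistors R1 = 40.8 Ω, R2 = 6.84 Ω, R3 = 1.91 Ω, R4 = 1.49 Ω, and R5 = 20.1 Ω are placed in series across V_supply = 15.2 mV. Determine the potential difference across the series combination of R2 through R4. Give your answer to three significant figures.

V ≈ 2.19 mV

Total series resistance ΣR = 40.8 + 6.84 + 1.91 + 1.49 + 20.1 = 71.14 Ω.
R_{R2..R4} = 6.84 + 1.91 + 1.49 = 10.24 Ω.
Voltage divider: V = V_supply · (10.24 / 71.14) = 15.2 × 0.1439 = 2.188 mV.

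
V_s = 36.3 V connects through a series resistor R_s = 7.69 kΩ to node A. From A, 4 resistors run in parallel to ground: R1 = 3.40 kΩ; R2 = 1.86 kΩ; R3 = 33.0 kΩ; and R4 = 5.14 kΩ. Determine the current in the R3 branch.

I ≈ 0.121 mA

Combine the parallel branches: R_p = (1/3.40 + 1/1.86 + 1/33.0 + 1/5.14)⁻¹ = 0.9464 kΩ.
V_A by voltage divider: V_A = 36.3 × 0.9464/(7.69 + 0.9464) = 3.978 V.
Branch current I = V_A/R3 = 3.978/33.0 = 0.1205 mA.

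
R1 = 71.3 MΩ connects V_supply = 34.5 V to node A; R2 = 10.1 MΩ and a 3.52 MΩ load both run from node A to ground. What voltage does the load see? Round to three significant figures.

V_out ≈ 1.22 V

First combine the lower leg with the load: R2 ‖ R_L = 2.610 MΩ.
Now apply the divider: V_out = 34.5 × 0.03532 = 1.218 V.
(Unloaded it would be 4.28 V; the load pulls it down.)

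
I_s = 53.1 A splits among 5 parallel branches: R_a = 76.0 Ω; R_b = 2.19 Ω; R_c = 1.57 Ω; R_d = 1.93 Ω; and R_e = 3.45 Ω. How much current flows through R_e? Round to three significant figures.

Conductances: ΣG = 1/76.0 + 1/2.19 + 1/1.57 + 1/1.93 + 1/3.45 = 1.915 (1/Ω).
Current divider: I(R_e) = I_s · G_k/ΣG = 53.1 × (0.2899/1.915) = 53.1 × 0.1514 = 8.038 A.

I ≈ 8.04 A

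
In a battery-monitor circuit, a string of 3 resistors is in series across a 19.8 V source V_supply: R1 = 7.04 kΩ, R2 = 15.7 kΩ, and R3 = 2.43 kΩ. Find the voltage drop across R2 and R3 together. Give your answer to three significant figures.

V ≈ 14.3 V

ΣR = 7.04 + 15.7 + 2.43 = 25.17 kΩ.
R_{R2..R3} = 15.7 + 2.43 = 18.13 kΩ.
By the voltage-divider rule, V = 19.8 × 18.13/25.17 = 14.26 V.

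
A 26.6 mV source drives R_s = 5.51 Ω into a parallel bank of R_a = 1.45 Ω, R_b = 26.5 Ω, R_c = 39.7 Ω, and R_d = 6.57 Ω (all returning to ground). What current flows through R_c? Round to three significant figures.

I ≈ 0.112 mA

Parallel bank: R_p = 1/(1/1.45 + 1/26.5 + 1/39.7 + 1/6.57) = 1.105 Ω.
Node voltage V_A = V_CC · R_p/(R_s + R_p) = 26.6 × 0.1671 = 4.444 mV.
Branch current I = V_A/R_c = 4.444/39.7 = 0.1119 mA.
(Check via current divider: I_total = 4.021 mA; share G_k/ΣG = 0.02784 → same result.)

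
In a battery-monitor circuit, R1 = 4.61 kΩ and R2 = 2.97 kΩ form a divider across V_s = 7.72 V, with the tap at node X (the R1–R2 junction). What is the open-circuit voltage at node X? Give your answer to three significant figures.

V_th ≈ 3.02 V

V_th is the unloaded tap voltage: V_s · R2/(R1+R2) = 7.72 × 0.3918 = 3.025 V.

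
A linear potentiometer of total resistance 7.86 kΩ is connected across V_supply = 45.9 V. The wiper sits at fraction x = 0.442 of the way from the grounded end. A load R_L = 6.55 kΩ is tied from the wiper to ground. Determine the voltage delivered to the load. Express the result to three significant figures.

V_out ≈ 15.7 V

The pot divides into 4.386 kΩ above the wiper and 3.474 kΩ below.
(x·R_p) ‖ R_L = 2.270 kΩ.
V_out = 45.9 × 2.270/(4.386 + 2.270) = 15.65 V.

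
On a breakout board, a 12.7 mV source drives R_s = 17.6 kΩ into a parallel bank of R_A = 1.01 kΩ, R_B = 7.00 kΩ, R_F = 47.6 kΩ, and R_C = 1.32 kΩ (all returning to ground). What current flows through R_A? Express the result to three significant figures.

I ≈ 0.363 µA

Combine the parallel branches: R_p = (1/1.01 + 1/7.00 + 1/47.6 + 1/1.32)⁻¹ = 0.5231 kΩ.
V_A by voltage divider: V_A = 12.7 × 0.5231/(17.6 + 0.5231) = 0.3666 mV.
I(R_A) = V_A / R_A = 0.3666/1.01 = 0.3630 µA.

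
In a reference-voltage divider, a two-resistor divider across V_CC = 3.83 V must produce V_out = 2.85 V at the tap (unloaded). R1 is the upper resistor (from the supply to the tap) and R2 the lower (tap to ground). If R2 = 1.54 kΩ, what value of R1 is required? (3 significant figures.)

The divider ratio is R2/(R1+R2) = 2.85/3.83 = 0.7441.
R1 = R2·(1/k − 1) = 1.54 × 0.3439 = 0.5295 kΩ.

R1 ≈ 0.530 kΩ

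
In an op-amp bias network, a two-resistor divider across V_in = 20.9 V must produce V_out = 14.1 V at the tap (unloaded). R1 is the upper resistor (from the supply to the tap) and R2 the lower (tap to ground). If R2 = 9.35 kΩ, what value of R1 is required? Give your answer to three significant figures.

V_out/V_in = R2/(R1+R2) = 0.6746.
R1 = R2·(1/k − 1) = 9.35 × 0.4823 = 4.509 kΩ.

R1 ≈ 4.51 kΩ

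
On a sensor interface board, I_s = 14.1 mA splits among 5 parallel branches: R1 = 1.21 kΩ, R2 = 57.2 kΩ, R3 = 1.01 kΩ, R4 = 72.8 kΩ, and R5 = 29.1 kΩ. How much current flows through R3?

Total conductance ΣG = 1/1.21 + 1/57.2 + 1/1.01 + 1/72.8 + 1/29.1 = 1.882 (units of 1/kΩ).
R3 takes the fraction G_k/ΣG = 0.9901/1.882 = 0.5261, so I = 14.1 × 0.5261 = 7.417 mA.

I ≈ 7.42 mA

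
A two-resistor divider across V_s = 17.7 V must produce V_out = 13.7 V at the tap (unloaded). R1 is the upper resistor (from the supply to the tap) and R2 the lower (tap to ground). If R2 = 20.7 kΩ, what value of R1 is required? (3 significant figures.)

Required fraction k = V_out/V_s = 0.7740.
R1 = R2·(1/k − 1) = 20.7 × 0.2920 = 6.044 kΩ.

R1 ≈ 6.04 kΩ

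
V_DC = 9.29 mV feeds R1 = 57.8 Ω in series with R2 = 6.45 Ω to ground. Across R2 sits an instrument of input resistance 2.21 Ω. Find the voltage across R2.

First combine the lower leg with the load: R2 ‖ R_L = 1.646 Ω.
Voltage divider with the loaded lower leg: V_out = 9.29 × 1.646/(57.8 + 1.646) = 9.29 × 0.02769 = 0.2572 mV.

V_out ≈ 0.257 mV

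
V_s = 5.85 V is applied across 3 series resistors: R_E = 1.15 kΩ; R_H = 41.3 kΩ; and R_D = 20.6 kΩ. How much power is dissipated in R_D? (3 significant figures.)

Series current I = V_s/ΣR = 5.85/63.05 = 0.09278 mA.
P = I²R = 0.008609 × 20.6 = 0.1773 mW.

P ≈ 0.177 mW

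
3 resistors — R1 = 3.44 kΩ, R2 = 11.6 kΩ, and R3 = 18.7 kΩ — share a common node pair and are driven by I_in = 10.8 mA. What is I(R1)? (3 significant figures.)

Total conductance ΣG = 1/3.44 + 1/11.6 + 1/18.7 = 0.4304 (units of 1/kΩ).
Current divider: I(R1) = I_in · G_k/ΣG = 10.8 × (0.2907/0.4304) = 10.8 × 0.6754 = 7.295 mA.

I ≈ 7.29 mA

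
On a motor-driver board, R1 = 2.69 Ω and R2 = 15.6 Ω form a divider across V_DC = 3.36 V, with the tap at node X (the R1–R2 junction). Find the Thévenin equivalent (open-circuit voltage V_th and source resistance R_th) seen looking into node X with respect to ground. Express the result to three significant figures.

Open-circuit (no load on X): V_th = V_DC · R2/(R1 + R2) = 3.36 × 15.6/(2.690 + 15.6) = 2.866 V.
Zeroing V_DC shorts the top of R1 to ground, so R_th = R1 ‖ R2 = 2.294 Ω.

V_th ≈ 2.87 V, R_th ≈ 2.29 Ω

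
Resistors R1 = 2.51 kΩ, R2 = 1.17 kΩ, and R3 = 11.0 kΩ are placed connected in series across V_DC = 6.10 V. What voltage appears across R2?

V ≈ 0.486 V

Series total: ΣR = 2.51 + 1.17 + 11.0 = 14.68 kΩ.
By the voltage-divider rule, V = 6.10 × 1.170/14.68 = 0.4862 V.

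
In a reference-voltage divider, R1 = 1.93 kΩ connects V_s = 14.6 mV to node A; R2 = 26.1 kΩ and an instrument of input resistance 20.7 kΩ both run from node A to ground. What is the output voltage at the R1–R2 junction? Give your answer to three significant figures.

V_out ≈ 12.5 mV

R2 ‖ R_L = (26.1 × 20.7)/(26.1 + 20.7) = 11.54 kΩ.
Now apply the divider: V_out = 14.6 × 0.8568 = 12.51 mV.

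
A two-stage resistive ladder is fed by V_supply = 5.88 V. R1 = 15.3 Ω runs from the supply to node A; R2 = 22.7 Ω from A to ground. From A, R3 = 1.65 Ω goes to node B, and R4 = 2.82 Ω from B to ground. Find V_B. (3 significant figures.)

V_B ≈ 0.728 V

Looking into the second stage from A: R3 + R4 = 4.470 Ω appears in parallel with R2.
R2 ‖ (R3+R4) = 3.735 Ω.
V_A = 5.88 × 3.735/(15.3 + 3.735) = 1.154 V.
V_B = V_A × 0.6309 = 0.7278 V.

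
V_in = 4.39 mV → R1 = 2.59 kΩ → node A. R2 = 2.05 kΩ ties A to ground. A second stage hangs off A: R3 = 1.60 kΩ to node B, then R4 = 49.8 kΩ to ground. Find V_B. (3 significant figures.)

The second stage (R3 + R4 = 51.40 kΩ) loads node A in parallel with R2.
Effective lower resistance at A: R2 ‖ 51.40 = 1.971 kΩ.
So V_A = 4.39 × 0.4322 = 1.897 mV.
Stage 2 is unloaded, so V_B = V_A · R4/(R3+R4) = 1.897 × 49.8/51.40 = 1.838 mV.

V_B ≈ 1.84 mV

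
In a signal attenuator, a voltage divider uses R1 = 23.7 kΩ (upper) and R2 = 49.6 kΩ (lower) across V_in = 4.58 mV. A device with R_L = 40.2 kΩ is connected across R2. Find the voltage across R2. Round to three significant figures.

V_out ≈ 2.22 mV

The load sits in parallel with R2, giving an effective lower resistance R2' = R2·R_L/(R2+R_L) = 22.20 kΩ.
Voltage divider with the loaded lower leg: V_out = 4.58 × 22.20/(23.7 + 22.20) = 4.58 × 0.4837 = 2.215 mV.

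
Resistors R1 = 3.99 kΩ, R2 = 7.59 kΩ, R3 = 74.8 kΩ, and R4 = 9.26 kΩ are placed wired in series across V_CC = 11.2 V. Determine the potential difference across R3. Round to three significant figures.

V ≈ 8.76 V

Series total: ΣR = 3.99 + 7.59 + 74.8 + 9.26 = 95.64 kΩ.
Voltage divider: V = V_CC · (74.80 / 95.64) = 11.2 × 0.7821 = 8.760 V.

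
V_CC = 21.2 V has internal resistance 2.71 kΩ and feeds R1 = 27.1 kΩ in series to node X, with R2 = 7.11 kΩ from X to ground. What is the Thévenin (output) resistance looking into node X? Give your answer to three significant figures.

R1' = 2.71 + 27.1 = 29.81 kΩ (source resistance + R1).
Zeroing V_CC shorts the top of R1' to ground, so R_th = R1' ‖ R2 = 5.741 kΩ.

R_th ≈ 5.74 kΩ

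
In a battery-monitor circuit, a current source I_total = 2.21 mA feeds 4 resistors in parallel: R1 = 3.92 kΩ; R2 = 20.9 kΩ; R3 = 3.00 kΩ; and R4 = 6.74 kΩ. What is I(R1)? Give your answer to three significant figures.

I ≈ 0.719 mA

ΣG = 1/3.92 + 1/20.9 + 1/3.00 + 1/6.74 = 0.7847.
Current divider: I(R1) = I_total · G_k/ΣG = 2.21 × (0.2551/0.7847) = 2.21 × 0.3251 = 0.7185 mA.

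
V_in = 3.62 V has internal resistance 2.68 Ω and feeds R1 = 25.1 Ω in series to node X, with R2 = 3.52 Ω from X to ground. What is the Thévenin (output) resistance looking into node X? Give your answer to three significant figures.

R_th ≈ 3.12 Ω

R1' = 2.68 + 25.1 = 27.78 Ω (source resistance + R1).
Looking into X with the source shorted: R_th = R1'·R2/(R1'+R2) = 27.78 × 3.52/31.30 = 3.124 Ω.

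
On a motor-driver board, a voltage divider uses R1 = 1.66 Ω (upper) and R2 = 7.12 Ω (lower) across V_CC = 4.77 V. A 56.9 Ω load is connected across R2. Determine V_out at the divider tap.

V_out ≈ 3.78 V

First combine the lower leg with the load: R2 ‖ R_L = 6.328 Ω.
Voltage divider with the loaded lower leg: V_out = 4.77 × 6.328/(1.66 + 6.328) = 4.77 × 0.7922 = 3.779 V.
(Unloaded it would be 3.87 V; the load pulls it down.)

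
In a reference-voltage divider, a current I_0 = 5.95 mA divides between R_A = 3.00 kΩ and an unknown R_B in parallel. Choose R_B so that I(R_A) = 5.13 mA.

R_B ≈ 18.8 kΩ

In a two-way split, I_A/I_0 = R_B/(R_A + R_B).
With f = 0.8622, R_B = R_A · f/(1−f) = 3.00 × 6.256 = 18.77 kΩ.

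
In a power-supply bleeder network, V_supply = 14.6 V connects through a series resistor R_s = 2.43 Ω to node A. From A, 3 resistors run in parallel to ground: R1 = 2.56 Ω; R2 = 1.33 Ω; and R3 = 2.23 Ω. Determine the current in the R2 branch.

I ≈ 2.26 A

Equivalent of the parallel group: R_p = 0.6286 Ω.
V_A by voltage divider: V_A = 14.6 × 0.6286/(2.43 + 0.6286) = 3.000 V.
I(R2) = V_A / R2 = 3.000/1.33 = 2.256 A.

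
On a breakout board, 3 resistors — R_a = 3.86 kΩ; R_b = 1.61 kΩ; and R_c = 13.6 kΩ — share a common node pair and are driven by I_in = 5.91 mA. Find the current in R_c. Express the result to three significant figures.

ΣG = 1/3.86 + 1/1.61 + 1/13.6 = 0.9537.
By the current-divider rule, I = I_in · G_k/ΣG = 5.91 × 0.07710 = 0.4556 mA.

I ≈ 0.456 mA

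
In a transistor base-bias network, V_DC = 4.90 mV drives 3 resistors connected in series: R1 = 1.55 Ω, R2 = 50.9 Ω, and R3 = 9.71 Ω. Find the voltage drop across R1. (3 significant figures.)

Series total: ΣR = 1.55 + 50.9 + 9.71 = 62.16 Ω.
Voltage divider: V = V_DC · (1.550 / 62.16) = 4.90 × 0.02494 = 0.1222 mV.

V ≈ 0.122 mV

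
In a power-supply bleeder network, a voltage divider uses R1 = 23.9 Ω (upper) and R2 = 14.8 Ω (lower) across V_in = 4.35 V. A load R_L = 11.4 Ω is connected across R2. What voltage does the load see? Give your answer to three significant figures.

First combine the lower leg with the load: R2 ‖ R_L = 6.440 Ω.
Voltage divider with the loaded lower leg: V_out = 4.35 × 6.440/(23.9 + 6.440) = 4.35 × 0.2123 = 0.9233 V.
(Unloaded it would be 1.66 V; the load pulls it down.)

V_out ≈ 0.923 V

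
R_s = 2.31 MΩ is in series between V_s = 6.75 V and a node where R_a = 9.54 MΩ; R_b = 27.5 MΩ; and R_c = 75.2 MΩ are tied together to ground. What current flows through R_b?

Combine the parallel branches: R_p = (1/9.54 + 1/27.5 + 1/75.2)⁻¹ = 6.473 MΩ.
V_A by voltage divider: V_A = 6.75 × 6.473/(2.31 + 6.473) = 4.975 V.
I(R_b) = V_A / R_b = 4.975/27.5 = 0.1809 µA.

I ≈ 0.181 µA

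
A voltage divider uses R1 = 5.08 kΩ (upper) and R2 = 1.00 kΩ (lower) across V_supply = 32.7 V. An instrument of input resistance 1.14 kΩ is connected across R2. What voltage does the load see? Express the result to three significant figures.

First combine the lower leg with the load: R2 ‖ R_L = 0.5327 kΩ.
Voltage divider with the loaded lower leg: V_out = 32.7 × 0.5327/(5.08 + 0.5327) = 32.7 × 0.09491 = 3.104 V.
(Unloaded it would be 5.38 V; the load pulls it down.)

V_out ≈ 3.10 V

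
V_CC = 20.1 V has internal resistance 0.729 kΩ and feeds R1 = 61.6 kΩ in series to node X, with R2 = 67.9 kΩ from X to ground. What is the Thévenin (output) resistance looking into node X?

R1' = 0.729 + 61.6 = 62.33 kΩ (source resistance + R1).
Looking into X with the source shorted: R_th = R1'·R2/(R1'+R2) = 62.33 × 67.9/130.2 = 32.50 kΩ.

R_th ≈ 32.5 kΩ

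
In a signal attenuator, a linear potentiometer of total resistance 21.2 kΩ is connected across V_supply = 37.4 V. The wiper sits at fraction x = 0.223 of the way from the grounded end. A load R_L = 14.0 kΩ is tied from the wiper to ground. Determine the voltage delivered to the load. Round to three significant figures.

V_out ≈ 6.61 V

Lower segment x·R_p = 4.728 kΩ; upper segment (1−x)·R_p = 16.47 kΩ.
Lower segment in parallel with the load: 4.728 ‖ 14.0 = 3.534 kΩ.
V_out = 37.4 × 3.534/(16.47 + 3.534) = 6.607 V.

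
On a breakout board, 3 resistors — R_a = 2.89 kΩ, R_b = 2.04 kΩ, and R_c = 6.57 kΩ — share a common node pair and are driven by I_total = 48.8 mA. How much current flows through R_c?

Total conductance ΣG = 1/2.89 + 1/2.04 + 1/6.57 = 0.9884 (units of 1/kΩ).
Current divider: I(R_c) = I_total · G_k/ΣG = 48.8 × (0.1522/0.9884) = 48.8 × 0.1540 = 7.515 mA.

I ≈ 7.51 mA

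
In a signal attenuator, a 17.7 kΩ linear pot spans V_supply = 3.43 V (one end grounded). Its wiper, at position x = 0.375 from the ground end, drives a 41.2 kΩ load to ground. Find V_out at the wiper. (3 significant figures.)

V_out ≈ 1.17 V

The pot divides into 11.06 kΩ above the wiper and 6.637 kΩ below.
(x·R_p) ‖ R_L = 5.717 kΩ.
Loaded-divider output: V_out = 3.43 × 0.3407 = 1.169 V.
(Unloaded: V_out = x·V_supply = 1.29 V.)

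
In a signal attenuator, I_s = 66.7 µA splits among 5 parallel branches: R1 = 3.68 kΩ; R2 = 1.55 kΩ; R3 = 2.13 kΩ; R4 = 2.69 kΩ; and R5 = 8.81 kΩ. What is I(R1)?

I ≈ 9.68 µA

ΣG = 1/3.68 + 1/1.55 + 1/2.13 + 1/2.69 + 1/8.81 = 1.872.
R1 takes the fraction G_k/ΣG = 0.2717/1.872 = 0.1452, so I = 66.7 × 0.1452 = 9.684 µA.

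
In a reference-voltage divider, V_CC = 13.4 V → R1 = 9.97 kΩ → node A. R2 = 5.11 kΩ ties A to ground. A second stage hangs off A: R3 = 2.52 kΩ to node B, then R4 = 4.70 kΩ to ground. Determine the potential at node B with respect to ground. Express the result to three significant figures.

Looking into the second stage from A: R3 + R4 = 7.220 kΩ appears in parallel with R2.
R2 ‖ (R3+R4) = 2.992 kΩ.
V_A = 13.4 × 2.992/(9.97 + 2.992) = 3.093 V.
Then the unloaded second divider: V_B = V_A × R4/(R3+R4) = 3.093 × 0.6510 = 2.014 V.

V_B ≈ 2.01 V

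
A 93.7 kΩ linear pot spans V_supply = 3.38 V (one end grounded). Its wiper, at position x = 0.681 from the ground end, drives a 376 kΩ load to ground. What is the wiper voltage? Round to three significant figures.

V_out ≈ 2.18 V

The pot divides into 29.89 kΩ above the wiper and 63.81 kΩ below.
R_L loads the lower segment: effective lower R = 54.55 kΩ.
Loaded-divider output: V_out = 3.38 × 0.6460 = 2.184 V.
(Unloaded: V_out = x·V_supply = 2.30 V.)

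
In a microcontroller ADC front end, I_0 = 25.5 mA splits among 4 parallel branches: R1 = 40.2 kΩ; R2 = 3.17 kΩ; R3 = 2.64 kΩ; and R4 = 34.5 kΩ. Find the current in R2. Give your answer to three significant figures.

Total conductance ΣG = 1/40.2 + 1/3.17 + 1/2.64 + 1/34.5 = 0.7481 (units of 1/kΩ).
Current divider: I(R2) = I_0 · G_k/ΣG = 25.5 × (0.3155/0.7481) = 25.5 × 0.4217 = 10.75 mA.

I ≈ 10.8 mA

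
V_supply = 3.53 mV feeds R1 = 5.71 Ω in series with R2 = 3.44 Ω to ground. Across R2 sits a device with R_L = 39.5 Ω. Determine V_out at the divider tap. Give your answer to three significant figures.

First combine the lower leg with the load: R2 ‖ R_L = 3.164 Ω.
Voltage divider with the loaded lower leg: V_out = 3.53 × 3.164/(5.71 + 3.164) = 3.53 × 0.3566 = 1.259 mV.

V_out ≈ 1.26 mV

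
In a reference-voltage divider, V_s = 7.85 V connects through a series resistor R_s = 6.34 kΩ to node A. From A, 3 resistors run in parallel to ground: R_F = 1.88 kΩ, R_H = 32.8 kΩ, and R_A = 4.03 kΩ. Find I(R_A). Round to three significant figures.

Equivalent of the parallel group: R_p = 1.234 kΩ.
Node voltage V_A = V_s · R_p/(R_s + R_p) = 7.85 × 0.1629 = 1.279 V.
I(R_A) = V_A / R_A = 1.279/4.03 = 0.3173 mA.
(Check via current divider: I_total = 1.036 mA; share G_k/ΣG = 0.3061 → same result.)

I ≈ 0.317 mA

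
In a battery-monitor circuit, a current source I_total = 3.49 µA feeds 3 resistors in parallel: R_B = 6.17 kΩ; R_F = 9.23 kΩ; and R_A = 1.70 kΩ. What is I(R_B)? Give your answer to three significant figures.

Conductances: ΣG = 1/6.17 + 1/9.23 + 1/1.70 = 0.8587 (1/kΩ).
Current divider: I(R_B) = I_total · G_k/ΣG = 3.49 × (0.1621/0.8587) = 3.49 × 0.1888 = 0.6588 µA.

I ≈ 0.659 µA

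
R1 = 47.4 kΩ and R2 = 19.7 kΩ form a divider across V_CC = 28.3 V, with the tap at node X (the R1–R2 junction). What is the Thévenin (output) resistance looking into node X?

R_th ≈ 13.9 kΩ

Looking into X with the source shorted: R_th = R1·R2/(R1+R2) = 47.40 × 19.7/67.10 = 13.92 kΩ.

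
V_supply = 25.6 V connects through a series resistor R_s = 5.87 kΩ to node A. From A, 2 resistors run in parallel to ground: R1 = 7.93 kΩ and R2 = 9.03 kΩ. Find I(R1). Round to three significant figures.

Equivalent of the parallel group: R_p = 4.222 kΩ.
Node voltage V_A = V_supply · R_p/(R_s + R_p) = 25.6 × 0.4184 = 10.71 V.
Branch current I = V_A/R1 = 10.71/7.93 = 1.351 mA.
(Check via current divider: I_total = 2.537 mA; share G_k/ΣG = 0.5324 → same result.)

I ≈ 1.35 mA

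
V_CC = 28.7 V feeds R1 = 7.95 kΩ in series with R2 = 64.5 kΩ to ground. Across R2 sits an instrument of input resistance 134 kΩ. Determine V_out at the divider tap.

First combine the lower leg with the load: R2 ‖ R_L = 43.54 kΩ.
Voltage divider with the loaded lower leg: V_out = 28.7 × 43.54/(7.95 + 43.54) = 28.7 × 0.8456 = 24.27 V.

V_out ≈ 24.3 V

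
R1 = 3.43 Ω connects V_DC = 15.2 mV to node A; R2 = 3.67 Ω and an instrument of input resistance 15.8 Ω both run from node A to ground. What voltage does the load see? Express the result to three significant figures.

R2 ‖ R_L = (3.67 × 15.8)/(3.67 + 15.8) = 2.978 Ω.
Then V_out = V_DC · R2'/(R1 + R2') = 15.2 × 2.978/6.408 = 7.064 mV.

V_out ≈ 7.06 mV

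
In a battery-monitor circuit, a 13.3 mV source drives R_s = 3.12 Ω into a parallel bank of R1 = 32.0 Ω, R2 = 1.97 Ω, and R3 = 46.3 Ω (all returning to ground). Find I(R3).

Combine the parallel branches: R_p = (1/32.0 + 1/1.97 + 1/46.3)⁻¹ = 1.784 Ω.
Node voltage V_A = V_supply · R_p/(R_s + R_p) = 13.3 × 0.3638 = 4.839 mV.
Branch current I = V_A/R3 = 4.839/46.3 = 0.1045 mA.
(Equivalently: I_total = 2.712 mA, then current-divider fraction G_k/ΣG = 0.03854.)

I ≈ 0.105 mA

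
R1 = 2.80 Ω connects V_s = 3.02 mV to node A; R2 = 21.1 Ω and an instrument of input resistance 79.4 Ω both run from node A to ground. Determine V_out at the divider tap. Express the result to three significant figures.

First combine the lower leg with the load: R2 ‖ R_L = 16.67 Ω.
Then V_out = V_s · R2'/(R1 + R2') = 3.02 × 16.67/19.47 = 2.586 mV.
(Unloaded it would be 2.67 mV; the load pulls it down.)

V_out ≈ 2.59 mV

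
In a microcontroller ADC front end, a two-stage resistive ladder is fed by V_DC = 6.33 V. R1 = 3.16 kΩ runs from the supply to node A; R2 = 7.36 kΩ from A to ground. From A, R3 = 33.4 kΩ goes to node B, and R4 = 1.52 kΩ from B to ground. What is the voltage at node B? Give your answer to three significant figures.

V_B ≈ 0.181 V

Looking into the second stage from A: R3 + R4 = 34.92 kΩ appears in parallel with R2.
Effective lower resistance at A: R2 ‖ 34.92 = 6.079 kΩ.
So V_A = 6.33 × 0.6580 = 4.165 V.
V_B = V_A × 0.04353 = 0.1813 V.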